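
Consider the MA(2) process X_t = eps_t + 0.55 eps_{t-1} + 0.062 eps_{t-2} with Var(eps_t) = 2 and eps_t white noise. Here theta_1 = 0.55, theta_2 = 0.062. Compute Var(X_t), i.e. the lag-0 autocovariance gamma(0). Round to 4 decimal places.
\gamma(0) = 2.6127

For an MA(q) process X_t = eps_t + sum_i theta_i eps_{t-i} with
Var(eps_t) = sigma^2, the variance is
  gamma(0) = sigma^2 * (1 + sum_i theta_i^2).
  sum_i theta_i^2 = (0.55)^2 + (0.062)^2 = 0.3025 + 0.003844 = 0.306344.
  gamma(0) = 2 * (1 + 0.306344) = 2 * 1.306344 = 2.612688, which rounds to 2.6127.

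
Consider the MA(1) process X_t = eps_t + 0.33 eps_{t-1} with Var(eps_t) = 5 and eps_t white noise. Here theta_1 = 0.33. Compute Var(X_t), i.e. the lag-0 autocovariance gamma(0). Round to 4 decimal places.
\gamma(0) = 5.5445

For an MA(q) process X_t = eps_t + sum_i theta_i eps_{t-i} with
Var(eps_t) = sigma^2, the variance is
  gamma(0) = sigma^2 * (1 + sum_i theta_i^2).
  sum_i theta_i^2 = (0.33)^2 = 0.1089.
  gamma(0) = 5 * (1 + 0.1089) = 5 * 1.1089 = 5.5445.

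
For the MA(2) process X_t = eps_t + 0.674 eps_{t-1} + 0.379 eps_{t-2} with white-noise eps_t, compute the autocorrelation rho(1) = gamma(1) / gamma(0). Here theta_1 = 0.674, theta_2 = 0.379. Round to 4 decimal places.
\rho(1) = 0.5817

For an MA(q) process with theta_0 = 1, the autocovariance is
  gamma(k) = sigma^2 * sum_{i=0..q-k} theta_i * theta_{i+k},
and rho(k) = gamma(k) / gamma(0). Sigma^2 cancels.
  numerator   = (1)*(0.674) + (0.674)*(0.379) = 0.929446.
  denominator = (1)^2 + (0.674)^2 + (0.379)^2 = 1.597917.
  rho(1) = 0.929446 / 1.597917 = 0.5817.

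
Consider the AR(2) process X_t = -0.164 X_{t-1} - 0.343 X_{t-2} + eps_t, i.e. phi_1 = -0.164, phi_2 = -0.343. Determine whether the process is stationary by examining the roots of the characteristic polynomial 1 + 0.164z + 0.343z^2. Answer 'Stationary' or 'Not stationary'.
\text{Stationary}

The AR(p) characteristic polynomial is P(z) = 1 + 0.164z + 0.343z^2.
Stationarity requires all roots to lie outside the unit circle, i.e. |z| > 1 for every root.
Set 1 + (0.164) z + (0.343) z^2 = 0, i.e. a z^2 + b z + c = 0 with a = 0.343, b = 0.164, c = 1.
Discriminant D = b^2 - 4ac = (0.164)^2 - 4*(0.343)*1 = 0.026896 - (1.372) = -1.345104.
D < 0, so the roots are the complex-conjugate pair z = (-b +/- i sqrt(-D)) / (2a) = -0.2391 +/- 1.6907i.
For a conjugate pair |z|^2 = z * conj(z) = (product of roots) = c/a = 1/(0.343) = 2.915452, so |z| = sqrt(2.915452) = 1.7075 for both roots.
Moduli of all roots: 1.7075, 1.7075.
All moduli strictly greater than 1? Yes.
Verdict: Stationary.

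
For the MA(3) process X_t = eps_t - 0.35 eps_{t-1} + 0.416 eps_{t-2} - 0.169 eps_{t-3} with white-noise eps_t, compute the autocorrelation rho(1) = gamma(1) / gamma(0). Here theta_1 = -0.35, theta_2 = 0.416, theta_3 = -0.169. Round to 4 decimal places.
\rho(1) = -0.4274

For an MA(q) process with theta_0 = 1, the autocovariance is
  gamma(k) = sigma^2 * sum_{i=0..q-k} theta_i * theta_{i+k},
and rho(k) = gamma(k) / gamma(0). Sigma^2 cancels.
  numerator   = (1)*(-0.35) + (-0.35)*(0.416) + (0.416)*(-0.169) = -0.565904.
  denominator = (1)^2 + (-0.35)^2 + (0.416)^2 + (-0.169)^2 = 1.324117.
  rho(1) = -0.565904 / 1.324117 = -0.4274.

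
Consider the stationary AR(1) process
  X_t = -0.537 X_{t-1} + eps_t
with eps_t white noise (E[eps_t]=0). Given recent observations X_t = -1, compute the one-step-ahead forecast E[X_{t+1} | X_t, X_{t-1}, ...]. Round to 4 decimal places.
E[X_{t+1} \mid \mathcal F_t] = 0.5370

For an AR(p) model X_t = c + sum_i phi_i X_{t-i} + eps_t, the
one-step-ahead conditional mean is
  E[X_{t+1} | X_t, ...] = c + sum_i phi_i X_{t+1-i}.
Substitute known values:
  E[X_{t+1} | ...] = (-0.537) * (-1)
                   = 0.5370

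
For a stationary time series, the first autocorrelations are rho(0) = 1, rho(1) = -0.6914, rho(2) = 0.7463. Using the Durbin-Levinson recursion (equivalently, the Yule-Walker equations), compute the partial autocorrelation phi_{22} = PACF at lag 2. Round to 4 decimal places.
\phi_{22} = 0.5140

The PACF at lag k is phi_{kk}, the last component of the solution
to the Yule-Walker system G_k phi = r_k where
  (G_k)_{ij} = rho(|i - j|), (r_k)_i = rho(i), i,j = 1..k.
Equivalently, Durbin-Levinson gives phi_{kk} iteratively:
  phi_{11} = rho(1)
  phi_{kk} = [rho(k) - sum_{j=1..k-1} phi_{k-1,j} rho(k-j)]
            / [1 - sum_{j=1..k-1} phi_{k-1,j} rho(j)],
  phi_{k,j} = phi_{k-1,j} - phi_{kk} phi_{k-1,k-j},  j = 1..k-1.
Step k = 1:
  phi_11 = rho(1) = -0.6914.
Step k = 2:
  phi_22 = [rho(2) - phi_11 rho(1)] / [1 - phi_11 rho(1)] = [0.7463 - (-0.6914)(-0.6914)] / [1 - (-0.6914)(-0.6914)]
         = 0.26826604 / 0.52196604 = 0.514.
Therefore phi_{22} = 0.5140.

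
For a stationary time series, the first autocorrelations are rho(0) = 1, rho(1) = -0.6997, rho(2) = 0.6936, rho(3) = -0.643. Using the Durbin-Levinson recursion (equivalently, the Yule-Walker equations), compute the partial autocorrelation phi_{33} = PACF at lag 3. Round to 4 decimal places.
\phi_{33} = -0.1679

The PACF at lag k is phi_{kk}, the last component of the solution
to the Yule-Walker system G_k phi = r_k where
  (G_k)_{ij} = rho(|i - j|), (r_k)_i = rho(i), i,j = 1..k.
Equivalently, Durbin-Levinson gives phi_{kk} iteratively:
  phi_{11} = rho(1)
  phi_{kk} = [rho(k) - sum_{j=1..k-1} phi_{k-1,j} rho(k-j)]
            / [1 - sum_{j=1..k-1} phi_{k-1,j} rho(j)],
  phi_{k,j} = phi_{k-1,j} - phi_{kk} phi_{k-1,k-j},  j = 1..k-1.
Step k = 1:
  phi_11 = rho(1) = -0.6997.
Step k = 2:
  phi_22 = [rho(2) - phi_11 rho(1)] / [1 - phi_11 rho(1)] = [0.6936 - (-0.6997)(-0.6997)] / [1 - (-0.6997)(-0.6997)]
         = 0.20401991 / 0.51041991 = 0.39971.
  Update: phi_21 = phi_11 - phi_22 phi_11 = -0.6997 - (0.39971)(-0.6997) = -0.420023.
Step k = 3:
  phi_33 = [rho(3) - phi_21 rho(2) - phi_22 rho(1)] / [1 - phi_21 rho(1) - phi_22 rho(2)]
    numerator   = -0.643 - (-0.420023)(0.6936) - (0.39971)(-0.6997) = -0.07199503
    denominator = 1 - (-0.420023)(-0.6997) - (0.39971)(0.6936) = 0.42887112
  phi_33 = -0.07199503 / 0.42887112 = -0.1679.
Therefore phi_{33} = -0.1679.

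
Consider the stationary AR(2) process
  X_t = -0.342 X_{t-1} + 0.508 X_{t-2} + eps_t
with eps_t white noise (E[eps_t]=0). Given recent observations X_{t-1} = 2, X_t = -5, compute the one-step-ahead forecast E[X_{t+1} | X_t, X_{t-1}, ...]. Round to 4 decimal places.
E[X_{t+1} \mid \mathcal F_t] = 2.7260

For an AR(p) model X_t = c + sum_i phi_i X_{t-i} + eps_t, the
one-step-ahead conditional mean is
  E[X_{t+1} | X_t, ...] = c + sum_i phi_i X_{t+1-i}.
Substitute known values:
  E[X_{t+1} | ...] = (-0.342) * (-5) + (0.508) * (2)
                   = 2.7260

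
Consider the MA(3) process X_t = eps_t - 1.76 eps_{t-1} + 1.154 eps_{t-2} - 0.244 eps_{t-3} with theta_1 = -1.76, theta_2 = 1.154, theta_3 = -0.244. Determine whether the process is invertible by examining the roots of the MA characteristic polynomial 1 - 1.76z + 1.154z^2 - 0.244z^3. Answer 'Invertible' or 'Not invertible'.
\text{Invertible}

The MA(q) characteristic polynomial is P(z) = 1 - 1.76z + 1.154z^2 - 0.244z^3.
Invertibility requires all roots to lie outside the unit circle, i.e. |z| > 1 for every root.
Degree 3: look for a simple real root z0 first, then factor out (1 - z/z0) and solve the remaining quadratic.
Testing z0 = 2.5: P(2.5) = 1 + (-1.76)(2.5) + (1.154)(2.5)^2 + (-0.244)(2.5)^3
  = 1 + (-4.4) + (7.2125) + (-3.8125) = 0.  So z_0 = 2.5 is a root, |z_0| = 2.5.
Divide out the factor (1 - 0.4 z) = (1 - z/z0) (since 1/z0 = 0.4):
  P(z) = (1 - 0.4 z)(1 + (-1.36) z + (0.61) z^2)
  [check: z-coef -1.36 - (0.4) = -1.76; z^2-coef 0.61 - (0.4)(-1.36) = 1.154; z^3-coef -(0.4)(0.61) = -0.244.]
Remaining roots from the quadratic factor 1 + (-1.36) z + (0.61) z^2:
  Set 1 + (-1.36) z + (0.61) z^2 = 0, i.e. a z^2 + b z + c = 0 with a = 0.61, b = -1.36, c = 1.
  Discriminant D = b^2 - 4ac = (-1.36)^2 - 4*(0.61)*1 = 1.8496 - (2.44) = -0.5904.
  D < 0, so the roots are the complex-conjugate pair z = (-b +/- i sqrt(-D)) / (2a) = 1.1148 +/- 0.6298i.
  For a conjugate pair |z|^2 = z * conj(z) = (product of roots) = c/a = 1/(0.61) = 1.639344, so |z| = sqrt(1.639344) = 1.2804 for both roots.
Moduli of all roots: 2.5000, 1.2804, 1.2804.
All moduli strictly greater than 1? Yes.
Verdict: Invertible.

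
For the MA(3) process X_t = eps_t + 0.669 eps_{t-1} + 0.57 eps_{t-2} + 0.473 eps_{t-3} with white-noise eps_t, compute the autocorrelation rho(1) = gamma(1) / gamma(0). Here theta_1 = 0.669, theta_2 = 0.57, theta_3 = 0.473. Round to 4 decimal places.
\rho(1) = 0.6612

For an MA(q) process with theta_0 = 1, the autocovariance is
  gamma(k) = sigma^2 * sum_{i=0..q-k} theta_i * theta_{i+k},
and rho(k) = gamma(k) / gamma(0). Sigma^2 cancels.
  numerator   = (1)*(0.669) + (0.669)*(0.57) + (0.57)*(0.473) = 1.31994.
  denominator = (1)^2 + (0.669)^2 + (0.57)^2 + (0.473)^2 = 1.99619.
  rho(1) = 1.31994 / 1.99619 = 0.6612.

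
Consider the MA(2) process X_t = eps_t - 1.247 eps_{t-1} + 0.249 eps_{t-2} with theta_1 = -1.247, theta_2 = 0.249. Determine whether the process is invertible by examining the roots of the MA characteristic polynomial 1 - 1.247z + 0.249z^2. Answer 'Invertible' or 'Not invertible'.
\text{Invertible}

The MA(q) characteristic polynomial is P(z) = 1 - 1.247z + 0.249z^2.
Invertibility requires all roots to lie outside the unit circle, i.e. |z| > 1 for every root.
Set 1 + (-1.247) z + (0.249) z^2 = 0, i.e. a z^2 + b z + c = 0 with a = 0.249, b = -1.247, c = 1.
Discriminant D = b^2 - 4ac = (-1.247)^2 - 4*(0.249)*1 = 1.555009 - (0.996) = 0.559009.
D >= 0, so the roots are real: z = (-b +/- sqrt(D)) / (2a) = (1.247 +/- 0.747669) / (0.498).
  z_1 = (1.247 + 0.747669) / (0.498) = 4.0054,   |z_1| = 4.0054.
  z_2 = (1.247 - 0.747669) / (0.498) = 1.0027,   |z_2| = 1.0027.
Moduli of all roots: 4.0054, 1.0027.
All moduli strictly greater than 1? Yes.
Verdict: Invertible.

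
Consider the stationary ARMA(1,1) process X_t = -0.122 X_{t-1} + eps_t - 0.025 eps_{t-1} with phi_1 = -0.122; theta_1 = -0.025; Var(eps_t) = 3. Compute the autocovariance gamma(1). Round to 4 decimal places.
\gamma(1) = -0.4490

Multiply the model equation by X_{t-k} and take expectations. With theta_0 = psi_0 = 1 and psi_j the MA(infinity) weights, this gives
  gamma(k) - sum_i phi_i gamma(k-i) = c_k,
  c_k = sigma^2 * sum_{j=k..q} theta_j psi_{j-k}   (c_k = 0 for k > q),
using gamma(-m) = gamma(m).
psi-weights needed (psi_j = theta_j + sum_i phi_i psi_{j-i}):
  psi_1 = theta_1 + phi_1 = -0.025 + (-0.122) = -0.147
Right-hand sides:
  c_0 = sigma^2 (1 + theta_1 psi_1) = 3 * (1 + (-0.025)(-0.147)) = 3 * 1.003675 = 3.011025
  c_1 = sigma^2 theta_1 = 3 * (-0.025) = -0.075
  c_2 = 0
Equations for k = 0 and k = 1 (AR order 1):
  gamma(0) = phi_1 gamma(1) + c_0
  gamma(1) = phi_1 gamma(0) + c_1
Substituting the second into the first: gamma(0) (1 - phi_1^2) = c_0 + phi_1 c_1, so
  gamma(0) = (c_0 + phi_1 c_1) / (1 - phi_1^2) = (3.011025 + (-0.122)(-0.075)) / (1 - (-0.122)^2) = 3.020175 / 0.985116 = 3.065806.
  gamma(1) = phi_1 gamma(0) + c_1 = (-0.122)(3.065806) + (-0.075) = -0.449028.
Therefore gamma(1) = -0.4490 (to 4 decimal places).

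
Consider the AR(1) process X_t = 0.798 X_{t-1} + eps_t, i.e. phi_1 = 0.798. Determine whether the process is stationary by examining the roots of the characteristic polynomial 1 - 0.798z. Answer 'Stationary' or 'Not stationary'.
\text{Stationary}

The AR(p) characteristic polynomial is P(z) = 1 - 0.798z.
Stationarity requires all roots to lie outside the unit circle, i.e. |z| > 1 for every root.
This is linear in z: 1 + (-0.798) z = 0  =>  z = -1/(-0.798) = 1.253133,  |z| = 1.253133.
Moduli of all roots: 1.2531.
All moduli strictly greater than 1? Yes.
Verdict: Stationary.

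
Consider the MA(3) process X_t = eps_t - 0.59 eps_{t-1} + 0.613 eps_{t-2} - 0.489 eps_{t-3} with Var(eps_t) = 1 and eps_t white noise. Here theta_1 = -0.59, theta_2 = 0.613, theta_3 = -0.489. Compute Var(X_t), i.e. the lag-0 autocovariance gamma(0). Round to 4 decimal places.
\gamma(0) = 1.9630

For an MA(q) process X_t = eps_t + sum_i theta_i eps_{t-i} with
Var(eps_t) = sigma^2, the variance is
  gamma(0) = sigma^2 * (1 + sum_i theta_i^2).
  sum_i theta_i^2 = (-0.59)^2 + (0.613)^2 + (-0.489)^2 = 0.3481 + 0.375769 + 0.239121 = 0.96299.
  gamma(0) = 1 * (1 + 0.96299) = 1 * 1.96299 = 1.96299, which rounds to 1.9630.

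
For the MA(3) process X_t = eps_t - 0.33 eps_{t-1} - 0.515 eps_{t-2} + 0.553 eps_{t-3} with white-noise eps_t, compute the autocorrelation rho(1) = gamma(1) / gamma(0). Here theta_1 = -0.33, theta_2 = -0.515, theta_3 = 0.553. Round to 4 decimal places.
\rho(1) = -0.2648

For an MA(q) process with theta_0 = 1, the autocovariance is
  gamma(k) = sigma^2 * sum_{i=0..q-k} theta_i * theta_{i+k},
and rho(k) = gamma(k) / gamma(0). Sigma^2 cancels.
  numerator   = (1)*(-0.33) + (-0.33)*(-0.515) + (-0.515)*(0.553) = -0.444845.
  denominator = (1)^2 + (-0.33)^2 + (-0.515)^2 + (0.553)^2 = 1.679934.
  rho(1) = -0.444845 / 1.679934 = -0.2648.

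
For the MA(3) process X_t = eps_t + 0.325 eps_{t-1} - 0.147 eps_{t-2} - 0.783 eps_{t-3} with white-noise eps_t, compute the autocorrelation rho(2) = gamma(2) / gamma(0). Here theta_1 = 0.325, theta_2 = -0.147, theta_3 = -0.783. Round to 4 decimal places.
\rho(2) = -0.2307

For an MA(q) process with theta_0 = 1, the autocovariance is
  gamma(k) = sigma^2 * sum_{i=0..q-k} theta_i * theta_{i+k},
and rho(k) = gamma(k) / gamma(0). Sigma^2 cancels.
  numerator   = (1)*(-0.147) + (0.325)*(-0.783) = -0.401475.
  denominator = (1)^2 + (0.325)^2 + (-0.147)^2 + (-0.783)^2 = 1.740323.
  rho(2) = -0.401475 / 1.740323 = -0.2307.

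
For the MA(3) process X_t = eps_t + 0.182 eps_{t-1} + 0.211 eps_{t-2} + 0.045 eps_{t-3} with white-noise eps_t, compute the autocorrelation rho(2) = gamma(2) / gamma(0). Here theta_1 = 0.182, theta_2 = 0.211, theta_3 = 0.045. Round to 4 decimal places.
\rho(2) = 0.2030

For an MA(q) process with theta_0 = 1, the autocovariance is
  gamma(k) = sigma^2 * sum_{i=0..q-k} theta_i * theta_{i+k},
and rho(k) = gamma(k) / gamma(0). Sigma^2 cancels.
  numerator   = (1)*(0.211) + (0.182)*(0.045) = 0.21919.
  denominator = (1)^2 + (0.182)^2 + (0.211)^2 + (0.045)^2 = 1.07967.
  rho(2) = 0.21919 / 1.07967 = 0.2030.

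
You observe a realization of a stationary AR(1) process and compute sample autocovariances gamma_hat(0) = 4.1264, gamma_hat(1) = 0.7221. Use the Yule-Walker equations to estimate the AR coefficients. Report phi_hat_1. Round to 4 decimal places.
\hat\phi_{1} = 0.1750

The Yule-Walker equations for an AR(p) process read, in matrix form,
  Gamma_p phi = r_p,   with   (Gamma_p)_{ij} = gamma(|i - j|),
                       (r_p)_i = gamma(i),   i,j = 1..p.
Substitute the sample gammas (Toeplitz matrix and right-hand side of size 1):
  Gamma_p = [[4.1264]]
  r_p     = [0.7221]
With p = 1 this is the single equation gamma(0) phi_1 = gamma(1):
  phi_hat_1 = gamma(1) / gamma(0) = 0.7221 / 4.1264 = 0.1750.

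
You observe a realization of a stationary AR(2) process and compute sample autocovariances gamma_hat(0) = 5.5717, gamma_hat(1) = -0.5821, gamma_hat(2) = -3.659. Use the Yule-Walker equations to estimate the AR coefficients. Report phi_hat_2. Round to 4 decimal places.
\hat\phi_{2} = -0.6750

The Yule-Walker equations for an AR(p) process read, in matrix form,
  Gamma_p phi = r_p,   with   (Gamma_p)_{ij} = gamma(|i - j|),
                       (r_p)_i = gamma(i),   i,j = 1..p.
Substitute the sample gammas (Toeplitz matrix and right-hand side of size 2):
  Gamma_p = [[5.5717, -0.5821], [-0.5821, 5.5717]]
  r_p     = [-0.5821, -3.659]
Written out:
  5.5717 phi_1 - 0.5821 phi_2 = -0.5821
  -0.5821 phi_1 + 5.5717 phi_2 = -3.659
Solve by Cramer's rule:
  det = gamma(0)^2 - gamma(1)^2 = (5.5717)^2 - (-0.5821)^2 = 31.04384089 - 0.33884041 = 30.70500048
  phi_hat_1 = [gamma(1) gamma(0) - gamma(1) gamma(2)] / det = [(-0.5821)(5.5717) - (-0.5821)(-3.659)] / 30.70500048 = -5.37319047 / 30.70500048 = -0.175
  phi_hat_2 = [gamma(0) gamma(2) - gamma(1)^2] / det = [(5.5717)(-3.659) - (-0.5821)^2] / 30.70500048 = -20.72569071 / 30.70500048 = -0.675
So phi_hat = [-0.1750, -0.6750].
Therefore phi_hat_2 = -0.6750.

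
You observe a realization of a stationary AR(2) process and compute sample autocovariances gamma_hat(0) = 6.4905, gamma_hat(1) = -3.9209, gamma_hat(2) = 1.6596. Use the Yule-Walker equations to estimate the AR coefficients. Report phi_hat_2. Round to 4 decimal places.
\hat\phi_{2} = -0.1720

The Yule-Walker equations for an AR(p) process read, in matrix form,
  Gamma_p phi = r_p,   with   (Gamma_p)_{ij} = gamma(|i - j|),
                       (r_p)_i = gamma(i),   i,j = 1..p.
Substitute the sample gammas (Toeplitz matrix and right-hand side of size 2):
  Gamma_p = [[6.4905, -3.9209], [-3.9209, 6.4905]]
  r_p     = [-3.9209, 1.6596]
Written out:
  6.4905 phi_1 - 3.9209 phi_2 = -3.9209
  -3.9209 phi_1 + 6.4905 phi_2 = 1.6596
Solve by Cramer's rule:
  det = gamma(0)^2 - gamma(1)^2 = (6.4905)^2 - (-3.9209)^2 = 42.12659025 - 15.37345681 = 26.75313344
  phi_hat_1 = [gamma(1) gamma(0) - gamma(1) gamma(2)] / det = [(-3.9209)(6.4905) - (-3.9209)(1.6596)] / 26.75313344 = -18.94147581 / 26.75313344 = -0.708
  phi_hat_2 = [gamma(0) gamma(2) - gamma(1)^2] / det = [(6.4905)(1.6596) - (-3.9209)^2] / 26.75313344 = -4.60182301 / 26.75313344 = -0.172
So phi_hat = [-0.7080, -0.1720].
Therefore phi_hat_2 = -0.1720.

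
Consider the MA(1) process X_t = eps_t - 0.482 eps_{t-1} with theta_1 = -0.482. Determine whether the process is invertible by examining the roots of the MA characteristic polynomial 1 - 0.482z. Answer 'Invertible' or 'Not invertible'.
\text{Invertible}

The MA(q) characteristic polynomial is P(z) = 1 - 0.482z.
Invertibility requires all roots to lie outside the unit circle, i.e. |z| > 1 for every root.
This is linear in z: 1 + (-0.482) z = 0  =>  z = -1/(-0.482) = 2.074689,  |z| = 2.074689.
Moduli of all roots: 2.0747.
All moduli strictly greater than 1? Yes.
Verdict: Invertible.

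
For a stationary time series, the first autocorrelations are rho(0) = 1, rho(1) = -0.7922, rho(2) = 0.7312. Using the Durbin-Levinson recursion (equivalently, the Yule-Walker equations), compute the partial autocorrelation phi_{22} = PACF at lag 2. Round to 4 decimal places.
\phi_{22} = 0.2782

The PACF at lag k is phi_{kk}, the last component of the solution
to the Yule-Walker system G_k phi = r_k where
  (G_k)_{ij} = rho(|i - j|), (r_k)_i = rho(i), i,j = 1..k.
Equivalently, Durbin-Levinson gives phi_{kk} iteratively:
  phi_{11} = rho(1)
  phi_{kk} = [rho(k) - sum_{j=1..k-1} phi_{k-1,j} rho(k-j)]
            / [1 - sum_{j=1..k-1} phi_{k-1,j} rho(j)],
  phi_{k,j} = phi_{k-1,j} - phi_{kk} phi_{k-1,k-j},  j = 1..k-1.
Step k = 1:
  phi_11 = rho(1) = -0.7922.
Step k = 2:
  phi_22 = [rho(2) - phi_11 rho(1)] / [1 - phi_11 rho(1)] = [0.7312 - (-0.7922)(-0.7922)] / [1 - (-0.7922)(-0.7922)]
         = 0.10361916 / 0.37241916 = 0.2782.
Therefore phi_{22} = 0.2782.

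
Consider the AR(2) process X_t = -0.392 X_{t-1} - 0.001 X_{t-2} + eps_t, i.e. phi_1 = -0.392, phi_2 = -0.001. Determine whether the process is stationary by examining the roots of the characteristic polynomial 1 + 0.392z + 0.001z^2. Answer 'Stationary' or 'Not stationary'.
\text{Stationary}

The AR(p) characteristic polynomial is P(z) = 1 + 0.392z + 0.001z^2.
Stationarity requires all roots to lie outside the unit circle, i.e. |z| > 1 for every root.
Set 1 + (0.392) z + (0.001) z^2 = 0, i.e. a z^2 + b z + c = 0 with a = 0.001, b = 0.392, c = 1.
Discriminant D = b^2 - 4ac = (0.392)^2 - 4*(0.001)*1 = 0.153664 - (0.004) = 0.149664.
D >= 0, so the roots are real: z = (-b +/- sqrt(D)) / (2a) = (-0.392 +/- 0.386864) / (0.002).
  z_1 = (-0.392 + 0.386864) / (0.002) = -2.5678,   |z_1| = 2.5678.
  z_2 = (-0.392 - 0.386864) / (0.002) = -389.4322,   |z_2| = 389.4322.
Moduli of all roots: 2.5678, 389.4322.
All moduli strictly greater than 1? Yes.
Verdict: Stationary.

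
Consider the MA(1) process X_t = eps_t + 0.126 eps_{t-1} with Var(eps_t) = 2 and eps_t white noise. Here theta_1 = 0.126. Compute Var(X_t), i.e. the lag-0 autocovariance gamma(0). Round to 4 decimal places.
\gamma(0) = 2.0318

For an MA(q) process X_t = eps_t + sum_i theta_i eps_{t-i} with
Var(eps_t) = sigma^2, the variance is
  gamma(0) = sigma^2 * (1 + sum_i theta_i^2).
  sum_i theta_i^2 = (0.126)^2 = 0.015876.
  gamma(0) = 2 * (1 + 0.015876) = 2 * 1.015876 = 2.031752, which rounds to 2.0318.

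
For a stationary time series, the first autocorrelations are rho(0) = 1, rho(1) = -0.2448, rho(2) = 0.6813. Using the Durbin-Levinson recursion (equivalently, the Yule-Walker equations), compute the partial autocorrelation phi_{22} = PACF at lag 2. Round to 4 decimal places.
\phi_{22} = 0.6610

The PACF at lag k is phi_{kk}, the last component of the solution
to the Yule-Walker system G_k phi = r_k where
  (G_k)_{ij} = rho(|i - j|), (r_k)_i = rho(i), i,j = 1..k.
Equivalently, Durbin-Levinson gives phi_{kk} iteratively:
  phi_{11} = rho(1)
  phi_{kk} = [rho(k) - sum_{j=1..k-1} phi_{k-1,j} rho(k-j)]
            / [1 - sum_{j=1..k-1} phi_{k-1,j} rho(j)],
  phi_{k,j} = phi_{k-1,j} - phi_{kk} phi_{k-1,k-j},  j = 1..k-1.
Step k = 1:
  phi_11 = rho(1) = -0.2448.
Step k = 2:
  phi_22 = [rho(2) - phi_11 rho(1)] / [1 - phi_11 rho(1)] = [0.6813 - (-0.2448)(-0.2448)] / [1 - (-0.2448)(-0.2448)]
         = 0.62137296 / 0.94007296 = 0.661.
Therefore phi_{22} = 0.6610.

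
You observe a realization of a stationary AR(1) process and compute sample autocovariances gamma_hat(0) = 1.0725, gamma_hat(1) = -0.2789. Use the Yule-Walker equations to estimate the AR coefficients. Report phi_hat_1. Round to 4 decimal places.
\hat\phi_{1} = -0.2600

The Yule-Walker equations for an AR(p) process read, in matrix form,
  Gamma_p phi = r_p,   with   (Gamma_p)_{ij} = gamma(|i - j|),
                       (r_p)_i = gamma(i),   i,j = 1..p.
Substitute the sample gammas (Toeplitz matrix and right-hand side of size 1):
  Gamma_p = [[1.0725]]
  r_p     = [-0.2789]
With p = 1 this is the single equation gamma(0) phi_1 = gamma(1):
  phi_hat_1 = gamma(1) / gamma(0) = -0.2789 / 1.0725 = -0.2600.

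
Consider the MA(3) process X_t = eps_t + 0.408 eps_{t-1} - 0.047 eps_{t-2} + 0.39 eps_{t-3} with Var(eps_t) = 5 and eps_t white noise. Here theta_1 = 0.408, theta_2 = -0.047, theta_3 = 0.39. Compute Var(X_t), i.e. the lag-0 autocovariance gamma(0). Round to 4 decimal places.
\gamma(0) = 6.6039

For an MA(q) process X_t = eps_t + sum_i theta_i eps_{t-i} with
Var(eps_t) = sigma^2, the variance is
  gamma(0) = sigma^2 * (1 + sum_i theta_i^2).
  sum_i theta_i^2 = (0.408)^2 + (-0.047)^2 + (0.39)^2 = 0.166464 + 0.002209 + 0.1521 = 0.320773.
  gamma(0) = 5 * (1 + 0.320773) = 5 * 1.320773 = 6.603865, which rounds to 6.6039.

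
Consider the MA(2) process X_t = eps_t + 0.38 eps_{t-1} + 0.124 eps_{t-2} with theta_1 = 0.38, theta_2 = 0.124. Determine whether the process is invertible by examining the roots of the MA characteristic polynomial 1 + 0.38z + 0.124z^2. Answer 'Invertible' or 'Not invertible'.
\text{Invertible}

The MA(q) characteristic polynomial is P(z) = 1 + 0.38z + 0.124z^2.
Invertibility requires all roots to lie outside the unit circle, i.e. |z| > 1 for every root.
Set 1 + (0.38) z + (0.124) z^2 = 0, i.e. a z^2 + b z + c = 0 with a = 0.124, b = 0.38, c = 1.
Discriminant D = b^2 - 4ac = (0.38)^2 - 4*(0.124)*1 = 0.1444 - (0.496) = -0.3516.
D < 0, so the roots are the complex-conjugate pair z = (-b +/- i sqrt(-D)) / (2a) = -1.5323 +/- 2.391i.
For a conjugate pair |z|^2 = z * conj(z) = (product of roots) = c/a = 1/(0.124) = 8.064516, so |z| = sqrt(8.064516) = 2.8398 for both roots.
Moduli of all roots: 2.8398, 2.8398.
All moduli strictly greater than 1? Yes.
Verdict: Invertible.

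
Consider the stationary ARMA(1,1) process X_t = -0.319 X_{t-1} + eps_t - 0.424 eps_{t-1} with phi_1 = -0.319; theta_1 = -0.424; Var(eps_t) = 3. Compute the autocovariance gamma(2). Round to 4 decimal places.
\gamma(2) = 0.8987

Multiply the model equation by X_{t-k} and take expectations. With theta_0 = psi_0 = 1 and psi_j the MA(infinity) weights, this gives
  gamma(k) - sum_i phi_i gamma(k-i) = c_k,
  c_k = sigma^2 * sum_{j=k..q} theta_j psi_{j-k}   (c_k = 0 for k > q),
using gamma(-m) = gamma(m).
psi-weights needed (psi_j = theta_j + sum_i phi_i psi_{j-i}):
  psi_1 = theta_1 + phi_1 = -0.424 + (-0.319) = -0.743
Right-hand sides:
  c_0 = sigma^2 (1 + theta_1 psi_1) = 3 * (1 + (-0.424)(-0.743)) = 3 * 1.315032 = 3.945096
  c_1 = sigma^2 theta_1 = 3 * (-0.424) = -1.272
  c_2 = 0
Equations for k = 0 and k = 1 (AR order 1):
  gamma(0) = phi_1 gamma(1) + c_0
  gamma(1) = phi_1 gamma(0) + c_1
Substituting the second into the first: gamma(0) (1 - phi_1^2) = c_0 + phi_1 c_1, so
  gamma(0) = (c_0 + phi_1 c_1) / (1 - phi_1^2) = (3.945096 + (-0.319)(-1.272)) / (1 - (-0.319)^2) = 4.350864 / 0.898239 = 4.843771.
  gamma(1) = phi_1 gamma(0) + c_1 = (-0.319)(4.843771) + (-1.272) = -2.817163.
For k = 2 (> q): gamma(2) = phi_1 gamma(1) = (-0.319)(-2.817163) = 0.898675.
Therefore gamma(2) = 0.8987 (to 4 decimal places).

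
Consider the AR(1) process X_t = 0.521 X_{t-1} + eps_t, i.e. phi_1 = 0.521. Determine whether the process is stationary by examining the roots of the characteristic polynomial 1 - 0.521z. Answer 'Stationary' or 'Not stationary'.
\text{Stationary}

The AR(p) characteristic polynomial is P(z) = 1 - 0.521z.
Stationarity requires all roots to lie outside the unit circle, i.e. |z| > 1 for every root.
This is linear in z: 1 + (-0.521) z = 0  =>  z = -1/(-0.521) = 1.919386,  |z| = 1.919386.
Moduli of all roots: 1.9194.
All moduli strictly greater than 1? Yes.
Verdict: Stationary.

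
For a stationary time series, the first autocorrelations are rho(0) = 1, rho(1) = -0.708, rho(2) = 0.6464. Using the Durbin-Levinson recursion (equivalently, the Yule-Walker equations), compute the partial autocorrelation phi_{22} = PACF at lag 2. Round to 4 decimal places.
\phi_{22} = 0.2910

The PACF at lag k is phi_{kk}, the last component of the solution
to the Yule-Walker system G_k phi = r_k where
  (G_k)_{ij} = rho(|i - j|), (r_k)_i = rho(i), i,j = 1..k.
Equivalently, Durbin-Levinson gives phi_{kk} iteratively:
  phi_{11} = rho(1)
  phi_{kk} = [rho(k) - sum_{j=1..k-1} phi_{k-1,j} rho(k-j)]
            / [1 - sum_{j=1..k-1} phi_{k-1,j} rho(j)],
  phi_{k,j} = phi_{k-1,j} - phi_{kk} phi_{k-1,k-j},  j = 1..k-1.
Step k = 1:
  phi_11 = rho(1) = -0.708.
Step k = 2:
  phi_22 = [rho(2) - phi_11 rho(1)] / [1 - phi_11 rho(1)] = [0.6464 - (-0.708)(-0.708)] / [1 - (-0.708)(-0.708)]
         = 0.145136 / 0.498736 = 0.291.
Therefore phi_{22} = 0.2910.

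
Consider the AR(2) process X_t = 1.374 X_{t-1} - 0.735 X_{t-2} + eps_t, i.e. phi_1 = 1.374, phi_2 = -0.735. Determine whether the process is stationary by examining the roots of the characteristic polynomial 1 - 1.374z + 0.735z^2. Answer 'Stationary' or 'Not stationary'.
\text{Stationary}

The AR(p) characteristic polynomial is P(z) = 1 - 1.374z + 0.735z^2.
Stationarity requires all roots to lie outside the unit circle, i.e. |z| > 1 for every root.
Set 1 + (-1.374) z + (0.735) z^2 = 0, i.e. a z^2 + b z + c = 0 with a = 0.735, b = -1.374, c = 1.
Discriminant D = b^2 - 4ac = (-1.374)^2 - 4*(0.735)*1 = 1.887876 - (2.94) = -1.052124.
D < 0, so the roots are the complex-conjugate pair z = (-b +/- i sqrt(-D)) / (2a) = 0.9347 +/- 0.6978i.
For a conjugate pair |z|^2 = z * conj(z) = (product of roots) = c/a = 1/(0.735) = 1.360544, so |z| = sqrt(1.360544) = 1.1664 for both roots.
Moduli of all roots: 1.1664, 1.1664.
All moduli strictly greater than 1? Yes.
Verdict: Stationary.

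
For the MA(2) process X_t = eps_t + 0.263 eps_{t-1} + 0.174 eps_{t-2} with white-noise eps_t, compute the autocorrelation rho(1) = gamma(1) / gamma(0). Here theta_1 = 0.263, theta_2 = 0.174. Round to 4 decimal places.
\rho(1) = 0.2808

For an MA(q) process with theta_0 = 1, the autocovariance is
  gamma(k) = sigma^2 * sum_{i=0..q-k} theta_i * theta_{i+k},
and rho(k) = gamma(k) / gamma(0). Sigma^2 cancels.
  numerator   = (1)*(0.263) + (0.263)*(0.174) = 0.308762.
  denominator = (1)^2 + (0.263)^2 + (0.174)^2 = 1.099445.
  rho(1) = 0.308762 / 1.099445 = 0.2808.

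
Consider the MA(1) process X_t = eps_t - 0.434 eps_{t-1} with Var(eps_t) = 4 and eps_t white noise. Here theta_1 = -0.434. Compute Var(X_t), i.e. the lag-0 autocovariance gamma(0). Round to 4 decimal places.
\gamma(0) = 4.7534

For an MA(q) process X_t = eps_t + sum_i theta_i eps_{t-i} with
Var(eps_t) = sigma^2, the variance is
  gamma(0) = sigma^2 * (1 + sum_i theta_i^2).
  sum_i theta_i^2 = (-0.434)^2 = 0.188356.
  gamma(0) = 4 * (1 + 0.188356) = 4 * 1.188356 = 4.753424, which rounds to 4.7534.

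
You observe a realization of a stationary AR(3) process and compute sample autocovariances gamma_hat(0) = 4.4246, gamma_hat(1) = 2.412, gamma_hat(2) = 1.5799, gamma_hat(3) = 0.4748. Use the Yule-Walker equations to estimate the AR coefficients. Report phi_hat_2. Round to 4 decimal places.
\hat\phi_{2} = 0.1690

The Yule-Walker equations for an AR(p) process read, in matrix form,
  Gamma_p phi = r_p,   with   (Gamma_p)_{ij} = gamma(|i - j|),
                       (r_p)_i = gamma(i),   i,j = 1..p.
Substitute the sample gammas (Toeplitz matrix and right-hand side of size 3):
  Gamma_p = [[4.4246, 2.412, 1.5799], [2.412, 4.4246, 2.412], [1.5799, 2.412, 4.4246]]
  r_p     = [2.412, 1.5799, 0.4748]
Written out (R1..R3):
  (R1) 4.4246 phi_1 + 2.412 phi_2 + 1.5799 phi_3 = 2.412
  (R2) 2.412 phi_1 + 4.4246 phi_2 + 2.412 phi_3 = 1.5799
  (R3) 1.5799 phi_1 + 2.412 phi_2 + 4.4246 phi_3 = 0.4748
Gaussian elimination:
  R2 <- R2 - (2.412/4.4246) R1 = R2 - (0.545134) R1:  3.109737 phi_2 + 1.550743 phi_3 = 0.265037
  R3 <- R3 - (1.5799/4.4246) R1 = R3 - (0.357072) R1:  1.550743 phi_2 + 3.860462 phi_3 = -0.386457
  R3 <- R3 - (1.550743/3.109737) R2 = R3 - (0.498673) R2:  3.087148 phi_3 = -0.518624
Back-substitution:
  phi_hat_3 = -0.518624 / 3.087148 = -0.167995
  phi_hat_2 = (0.265037 - (1.550743)(-0.167995)) / 3.109737 = 0.169002
  phi_hat_1 = (2.412 - (2.412)(0.169002) - (1.5799)(-0.167995)) / 4.4246 = 0.512991
So phi_hat = [0.5130, 0.1690, -0.1680].
Therefore phi_hat_2 = 0.1690.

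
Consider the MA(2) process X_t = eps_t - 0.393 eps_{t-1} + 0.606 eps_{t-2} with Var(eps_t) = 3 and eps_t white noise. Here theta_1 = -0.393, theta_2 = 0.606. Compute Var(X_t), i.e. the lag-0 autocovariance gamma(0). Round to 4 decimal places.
\gamma(0) = 4.5651

For an MA(q) process X_t = eps_t + sum_i theta_i eps_{t-i} with
Var(eps_t) = sigma^2, the variance is
  gamma(0) = sigma^2 * (1 + sum_i theta_i^2).
  sum_i theta_i^2 = (-0.393)^2 + (0.606)^2 = 0.154449 + 0.367236 = 0.521685.
  gamma(0) = 3 * (1 + 0.521685) = 3 * 1.521685 = 4.565055, which rounds to 4.5651.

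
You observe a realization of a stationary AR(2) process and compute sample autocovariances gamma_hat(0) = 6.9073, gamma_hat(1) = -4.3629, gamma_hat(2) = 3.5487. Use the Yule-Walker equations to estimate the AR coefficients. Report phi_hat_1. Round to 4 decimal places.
\hat\phi_{1} = -0.5110

The Yule-Walker equations for an AR(p) process read, in matrix form,
  Gamma_p phi = r_p,   with   (Gamma_p)_{ij} = gamma(|i - j|),
                       (r_p)_i = gamma(i),   i,j = 1..p.
Substitute the sample gammas (Toeplitz matrix and right-hand side of size 2):
  Gamma_p = [[6.9073, -4.3629], [-4.3629, 6.9073]]
  r_p     = [-4.3629, 3.5487]
Written out:
  6.9073 phi_1 - 4.3629 phi_2 = -4.3629
  -4.3629 phi_1 + 6.9073 phi_2 = 3.5487
Solve by Cramer's rule:
  det = gamma(0)^2 - gamma(1)^2 = (6.9073)^2 - (-4.3629)^2 = 47.71079329 - 19.03489641 = 28.67589688
  phi_hat_1 = [gamma(1) gamma(0) - gamma(1) gamma(2)] / det = [(-4.3629)(6.9073) - (-4.3629)(3.5487)] / 28.67589688 = -14.65323594 / 28.67589688 = -0.511
  phi_hat_2 = [gamma(0) gamma(2) - gamma(1)^2] / det = [(6.9073)(3.5487) - (-4.3629)^2] / 28.67589688 = 5.4770391 / 28.67589688 = 0.191
So phi_hat = [-0.5110, 0.1910].
Therefore phi_hat_1 = -0.5110.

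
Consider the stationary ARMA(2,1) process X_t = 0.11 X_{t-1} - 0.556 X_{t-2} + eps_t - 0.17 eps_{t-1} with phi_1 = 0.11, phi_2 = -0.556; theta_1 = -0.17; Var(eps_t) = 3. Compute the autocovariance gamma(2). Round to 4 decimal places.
\gamma(2) = -2.4402

Multiply the model equation by X_{t-k} and take expectations. With theta_0 = psi_0 = 1 and psi_j the MA(infinity) weights, this gives
  gamma(k) - sum_i phi_i gamma(k-i) = c_k,
  c_k = sigma^2 * sum_{j=k..q} theta_j psi_{j-k}   (c_k = 0 for k > q),
using gamma(-m) = gamma(m).
psi-weights needed (psi_j = theta_j + sum_i phi_i psi_{j-i}):
  psi_1 = theta_1 + phi_1 = -0.17 + (0.11) = -0.06
Right-hand sides:
  c_0 = sigma^2 (1 + theta_1 psi_1) = 3 * (1 + (-0.17)(-0.06)) = 3 * 1.0102 = 3.0306
  c_1 = sigma^2 theta_1 = 3 * (-0.17) = -0.51
  c_2 = 0
Equations for k = 0, 1, 2 (AR order 2, c_2 = 0):
  (E0) gamma(0) = phi_1 gamma(1) + phi_2 gamma(2) + c_0
  (E1) gamma(1) = phi_1 gamma(0) + phi_2 gamma(1) + c_1
  (E2) gamma(2) = phi_1 gamma(1) + phi_2 gamma(0)
From (E1): gamma(1) = A gamma(0) + B with
  A = phi_1 / (1 - phi_2) = 0.11 / 1.556 = 0.070694,   B = c_1 / (1 - phi_2) = -0.51 / 1.556 = -0.327763.
Insert (E2) into (E0): gamma(0) (1 - phi_2^2) = phi_1 (1 + phi_2) gamma(1) + c_0.
  phi_1 (1 + phi_2) = (0.11)(0.444) = 0.04884,   1 - phi_2^2 = 0.690864.
Replace gamma(1) by A gamma(0) + B and collect gamma(0):
  gamma(0) [0.690864 - (0.04884)(0.070694)] = (0.04884)(-0.327763) + 3.0306
  gamma(0) * 0.687411 = 3.014592
  gamma(0) = 3.014592 / 0.687411 = 4.385427.
  gamma(1) = A gamma(0) + B = (0.070694)(4.385427) + (-0.327763) = -0.01774.
  gamma(2) = phi_1 gamma(1) + phi_2 gamma(0) = (0.11)(-0.01774) + (-0.556)(4.385427) = -2.440249.
Therefore gamma(2) = -2.4402 (to 4 decimal places).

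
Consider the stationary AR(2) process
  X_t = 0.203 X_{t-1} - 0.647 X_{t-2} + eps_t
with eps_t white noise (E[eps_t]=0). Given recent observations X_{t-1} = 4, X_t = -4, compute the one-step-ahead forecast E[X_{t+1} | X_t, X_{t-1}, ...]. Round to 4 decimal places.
E[X_{t+1} \mid \mathcal F_t] = -3.4000

For an AR(p) model X_t = c + sum_i phi_i X_{t-i} + eps_t, the
one-step-ahead conditional mean is
  E[X_{t+1} | X_t, ...] = c + sum_i phi_i X_{t+1-i}.
Substitute known values:
  E[X_{t+1} | ...] = (0.203) * (-4) + (-0.647) * (4)
                   = -3.4000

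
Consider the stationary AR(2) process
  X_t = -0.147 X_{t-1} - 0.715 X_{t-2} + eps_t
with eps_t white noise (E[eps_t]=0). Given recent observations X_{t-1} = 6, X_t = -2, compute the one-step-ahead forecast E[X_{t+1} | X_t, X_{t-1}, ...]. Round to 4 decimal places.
E[X_{t+1} \mid \mathcal F_t] = -3.9960

For an AR(p) model X_t = c + sum_i phi_i X_{t-i} + eps_t, the
one-step-ahead conditional mean is
  E[X_{t+1} | X_t, ...] = c + sum_i phi_i X_{t+1-i}.
Substitute known values:
  E[X_{t+1} | ...] = (-0.147) * (-2) + (-0.715) * (6)
                   = -3.9960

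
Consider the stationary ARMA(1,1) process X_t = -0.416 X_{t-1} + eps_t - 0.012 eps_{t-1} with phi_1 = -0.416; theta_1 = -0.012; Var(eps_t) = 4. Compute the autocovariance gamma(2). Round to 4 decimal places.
\gamma(2) = 0.8655

Multiply the model equation by X_{t-k} and take expectations. With theta_0 = psi_0 = 1 and psi_j the MA(infinity) weights, this gives
  gamma(k) - sum_i phi_i gamma(k-i) = c_k,
  c_k = sigma^2 * sum_{j=k..q} theta_j psi_{j-k}   (c_k = 0 for k > q),
using gamma(-m) = gamma(m).
psi-weights needed (psi_j = theta_j + sum_i phi_i psi_{j-i}):
  psi_1 = theta_1 + phi_1 = -0.012 + (-0.416) = -0.428
Right-hand sides:
  c_0 = sigma^2 (1 + theta_1 psi_1) = 4 * (1 + (-0.012)(-0.428)) = 4 * 1.005136 = 4.020544
  c_1 = sigma^2 theta_1 = 4 * (-0.012) = -0.048
  c_2 = 0
Equations for k = 0 and k = 1 (AR order 1):
  gamma(0) = phi_1 gamma(1) + c_0
  gamma(1) = phi_1 gamma(0) + c_1
Substituting the second into the first: gamma(0) (1 - phi_1^2) = c_0 + phi_1 c_1, so
  gamma(0) = (c_0 + phi_1 c_1) / (1 - phi_1^2) = (4.020544 + (-0.416)(-0.048)) / (1 - (-0.416)^2) = 4.040512 / 0.826944 = 4.886077.
  gamma(1) = phi_1 gamma(0) + c_1 = (-0.416)(4.886077) + (-0.048) = -2.080608.
For k = 2 (> q): gamma(2) = phi_1 gamma(1) = (-0.416)(-2.080608) = 0.865533.
Therefore gamma(2) = 0.8655 (to 4 decimal places).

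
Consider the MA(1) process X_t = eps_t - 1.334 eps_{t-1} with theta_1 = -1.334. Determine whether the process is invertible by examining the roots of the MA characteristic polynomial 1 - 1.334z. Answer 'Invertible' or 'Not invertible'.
\text{Not invertible}

The MA(q) characteristic polynomial is P(z) = 1 - 1.334z.
Invertibility requires all roots to lie outside the unit circle, i.e. |z| > 1 for every root.
This is linear in z: 1 + (-1.334) z = 0  =>  z = -1/(-1.334) = 0.749625,  |z| = 0.749625.
Moduli of all roots: 0.7496.
All moduli strictly greater than 1? No.
Verdict: Not invertible.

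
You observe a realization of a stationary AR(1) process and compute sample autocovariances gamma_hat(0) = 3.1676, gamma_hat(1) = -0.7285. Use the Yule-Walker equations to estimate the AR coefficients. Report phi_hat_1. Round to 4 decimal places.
\hat\phi_{1} = -0.2300

The Yule-Walker equations for an AR(p) process read, in matrix form,
  Gamma_p phi = r_p,   with   (Gamma_p)_{ij} = gamma(|i - j|),
                       (r_p)_i = gamma(i),   i,j = 1..p.
Substitute the sample gammas (Toeplitz matrix and right-hand side of size 1):
  Gamma_p = [[3.1676]]
  r_p     = [-0.7285]
With p = 1 this is the single equation gamma(0) phi_1 = gamma(1):
  phi_hat_1 = gamma(1) / gamma(0) = -0.7285 / 3.1676 = -0.2300.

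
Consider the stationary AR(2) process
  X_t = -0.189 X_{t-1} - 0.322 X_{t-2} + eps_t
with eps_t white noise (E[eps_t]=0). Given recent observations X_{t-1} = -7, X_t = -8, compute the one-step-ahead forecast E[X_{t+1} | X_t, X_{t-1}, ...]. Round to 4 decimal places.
E[X_{t+1} \mid \mathcal F_t] = 3.7660

For an AR(p) model X_t = c + sum_i phi_i X_{t-i} + eps_t, the
one-step-ahead conditional mean is
  E[X_{t+1} | X_t, ...] = c + sum_i phi_i X_{t+1-i}.
Substitute known values:
  E[X_{t+1} | ...] = (-0.189) * (-8) + (-0.322) * (-7)
                   = 3.7660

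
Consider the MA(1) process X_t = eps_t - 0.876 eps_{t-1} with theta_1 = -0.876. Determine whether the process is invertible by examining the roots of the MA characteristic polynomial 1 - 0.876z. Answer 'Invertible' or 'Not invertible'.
\text{Invertible}

The MA(q) characteristic polynomial is P(z) = 1 - 0.876z.
Invertibility requires all roots to lie outside the unit circle, i.e. |z| > 1 for every root.
This is linear in z: 1 + (-0.876) z = 0  =>  z = -1/(-0.876) = 1.141553,  |z| = 1.141553.
Moduli of all roots: 1.1416.
All moduli strictly greater than 1? Yes.
Verdict: Invertible.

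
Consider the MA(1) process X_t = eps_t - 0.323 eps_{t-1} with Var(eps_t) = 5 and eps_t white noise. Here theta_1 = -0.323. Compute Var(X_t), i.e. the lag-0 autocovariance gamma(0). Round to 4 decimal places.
\gamma(0) = 5.5216

For an MA(q) process X_t = eps_t + sum_i theta_i eps_{t-i} with
Var(eps_t) = sigma^2, the variance is
  gamma(0) = sigma^2 * (1 + sum_i theta_i^2).
  sum_i theta_i^2 = (-0.323)^2 = 0.104329.
  gamma(0) = 5 * (1 + 0.104329) = 5 * 1.104329 = 5.521645, which rounds to 5.5216.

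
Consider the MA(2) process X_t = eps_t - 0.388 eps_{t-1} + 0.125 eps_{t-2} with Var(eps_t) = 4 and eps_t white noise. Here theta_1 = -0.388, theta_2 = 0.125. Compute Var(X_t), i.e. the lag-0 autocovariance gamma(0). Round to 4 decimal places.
\gamma(0) = 4.6647

For an MA(q) process X_t = eps_t + sum_i theta_i eps_{t-i} with
Var(eps_t) = sigma^2, the variance is
  gamma(0) = sigma^2 * (1 + sum_i theta_i^2).
  sum_i theta_i^2 = (-0.388)^2 + (0.125)^2 = 0.150544 + 0.015625 = 0.166169.
  gamma(0) = 4 * (1 + 0.166169) = 4 * 1.166169 = 4.664676, which rounds to 4.6647.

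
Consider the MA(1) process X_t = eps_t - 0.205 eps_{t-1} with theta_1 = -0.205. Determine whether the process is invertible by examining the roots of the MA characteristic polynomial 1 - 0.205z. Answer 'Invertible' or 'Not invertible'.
\text{Invertible}

The MA(q) characteristic polynomial is P(z) = 1 - 0.205z.
Invertibility requires all roots to lie outside the unit circle, i.e. |z| > 1 for every root.
This is linear in z: 1 + (-0.205) z = 0  =>  z = -1/(-0.205) = 4.878049,  |z| = 4.878049.
Moduli of all roots: 4.8780.
All moduli strictly greater than 1? Yes.
Verdict: Invertible.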